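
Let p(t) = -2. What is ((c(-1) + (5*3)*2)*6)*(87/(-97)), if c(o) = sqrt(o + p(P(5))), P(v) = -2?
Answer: -15660/97 - 522*I*sqrt(3)/97 ≈ -161.44 - 9.3209*I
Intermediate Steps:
c(o) = sqrt(-2 + o) (c(o) = sqrt(o - 2) = sqrt(-2 + o))
((c(-1) + (5*3)*2)*6)*(87/(-97)) = ((sqrt(-2 - 1) + (5*3)*2)*6)*(87/(-97)) = ((sqrt(-3) + 15*2)*6)*(87*(-1/97)) = ((I*sqrt(3) + 30)*6)*(-87/97) = ((30 + I*sqrt(3))*6)*(-87/97) = (180 + 6*I*sqrt(3))*(-87/97) = -15660/97 - 522*I*sqrt(3)/97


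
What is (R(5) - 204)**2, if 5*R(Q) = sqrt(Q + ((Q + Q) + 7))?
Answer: (1020 - sqrt(22))**2/25 ≈ 41234.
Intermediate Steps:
R(Q) = sqrt(7 + 3*Q)/5 (R(Q) = sqrt(Q + ((Q + Q) + 7))/5 = sqrt(Q + (2*Q + 7))/5 = sqrt(Q + (7 + 2*Q))/5 = sqrt(7 + 3*Q)/5)
(R(5) - 204)**2 = (sqrt(7 + 3*5)/5 - 204)**2 = (sqrt(7 + 15)/5 - 204)**2 = (sqrt(22)/5 - 204)**2 = (-204 + sqrt(22)/5)**2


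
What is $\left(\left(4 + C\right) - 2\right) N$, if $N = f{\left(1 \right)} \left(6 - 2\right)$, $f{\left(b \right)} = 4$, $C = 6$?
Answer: $128$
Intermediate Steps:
$N = 16$ ($N = 4 \left(6 - 2\right) = 4 \cdot 4 = 16$)
$\left(\left(4 + C\right) - 2\right) N = \left(\left(4 + 6\right) - 2\right) 16 = \left(10 - 2\right) 16 = 8 \cdot 16 = 128$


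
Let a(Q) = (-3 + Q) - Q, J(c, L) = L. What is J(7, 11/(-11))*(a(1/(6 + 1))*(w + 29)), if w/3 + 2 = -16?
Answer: -75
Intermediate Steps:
w = -54 (w = -6 + 3*(-16) = -6 - 48 = -54)
a(Q) = -3
J(7, 11/(-11))*(a(1/(6 + 1))*(w + 29)) = (11/(-11))*(-3*(-54 + 29)) = (11*(-1/11))*(-3*(-25)) = -1*75 = -75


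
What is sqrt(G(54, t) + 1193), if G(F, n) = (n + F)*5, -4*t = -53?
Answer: sqrt(6117)/2 ≈ 39.106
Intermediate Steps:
t = 53/4 (t = -1/4*(-53) = 53/4 ≈ 13.250)
G(F, n) = 5*F + 5*n (G(F, n) = (F + n)*5 = 5*F + 5*n)
sqrt(G(54, t) + 1193) = sqrt((5*54 + 5*(53/4)) + 1193) = sqrt((270 + 265/4) + 1193) = sqrt(1345/4 + 1193) = sqrt(6117/4) = sqrt(6117)/2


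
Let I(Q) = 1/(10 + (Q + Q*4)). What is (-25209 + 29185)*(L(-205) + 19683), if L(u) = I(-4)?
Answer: 391296052/5 ≈ 7.8259e+7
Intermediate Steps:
I(Q) = 1/(10 + 5*Q) (I(Q) = 1/(10 + (Q + 4*Q)) = 1/(10 + 5*Q))
L(u) = -⅒ (L(u) = 1/(5*(2 - 4)) = (⅕)/(-2) = (⅕)*(-½) = -⅒)
(-25209 + 29185)*(L(-205) + 19683) = (-25209 + 29185)*(-⅒ + 19683) = 3976*(196829/10) = 391296052/5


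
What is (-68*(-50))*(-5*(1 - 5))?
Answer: 68000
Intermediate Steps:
(-68*(-50))*(-5*(1 - 5)) = 3400*(-5*(-4)) = 3400*20 = 68000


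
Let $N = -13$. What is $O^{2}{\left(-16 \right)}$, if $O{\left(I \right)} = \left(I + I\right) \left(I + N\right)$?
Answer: $861184$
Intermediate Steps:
$O{\left(I \right)} = 2 I \left(-13 + I\right)$ ($O{\left(I \right)} = \left(I + I\right) \left(I - 13\right) = 2 I \left(-13 + I\right)$)
$O^{2}{\left(-16 \right)} = \left(2 \left(-16\right) \left(-13 - 16\right)\right)^{2} = \left(2 \left(-16\right) \left(-29\right)\right)^{2} = 928^{2} = 861184$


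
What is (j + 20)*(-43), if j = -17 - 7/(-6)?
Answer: -1075/6 ≈ -179.17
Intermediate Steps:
j = -95/6 (j = -17 - 7*(-⅙) = -17 + 7/6 = -95/6 ≈ -15.833)
(j + 20)*(-43) = (-95/6 + 20)*(-43) = (25/6)*(-43) = -1075/6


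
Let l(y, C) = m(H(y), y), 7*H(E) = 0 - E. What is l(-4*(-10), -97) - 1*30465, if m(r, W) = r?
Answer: -213295/7 ≈ -30471.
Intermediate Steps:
H(E) = -E/7 (H(E) = (0 - E)/7 = (-E)/7 = -E/7)
l(y, C) = -y/7
l(-4*(-10), -97) - 1*30465 = -(-4)*(-10)/7 - 1*30465 = -⅐*40 - 30465 = -40/7 - 30465 = -213295/7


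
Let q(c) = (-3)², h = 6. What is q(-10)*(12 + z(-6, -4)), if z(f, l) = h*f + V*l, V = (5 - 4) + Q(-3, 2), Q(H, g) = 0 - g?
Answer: -180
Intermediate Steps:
q(c) = 9
Q(H, g) = -g
V = -1 (V = (5 - 4) - 1*2 = 1 - 2 = -1)
z(f, l) = -l + 6*f (z(f, l) = 6*f - l = -l + 6*f)
q(-10)*(12 + z(-6, -4)) = 9*(12 + (-1*(-4) + 6*(-6))) = 9*(12 + (4 - 36)) = 9*(12 - 32) = 9*(-20) = -180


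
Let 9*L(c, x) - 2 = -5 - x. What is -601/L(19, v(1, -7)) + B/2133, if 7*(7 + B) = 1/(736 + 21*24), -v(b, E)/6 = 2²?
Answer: -529872391/2057160 ≈ -257.57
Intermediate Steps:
v(b, E) = -24 (v(b, E) = -6*2² = -6*4 = -24)
L(c, x) = -⅓ - x/9 (L(c, x) = 2/9 + (-5 - x)/9 = 2/9 + (-5/9 - x/9) = -⅓ - x/9)
B = -60759/8680 (B = -7 + 1/(7*(736 + 21*24)) = -7 + 1/(7*(736 + 504)) = -7 + (⅐)/1240 = -7 + (⅐)*(1/1240) = -7 + 1/8680 = -60759/8680 ≈ -6.9999)
-601/L(19, v(1, -7)) + B/2133 = -601/(-⅓ - ⅑*(-24)) - 60759/8680/2133 = -601/(-⅓ + 8/3) - 60759/8680*1/2133 = -601/7/3 - 6751/2057160 = -601*3/7 - 6751/2057160 = -1803/7 - 6751/2057160 = -529872391/2057160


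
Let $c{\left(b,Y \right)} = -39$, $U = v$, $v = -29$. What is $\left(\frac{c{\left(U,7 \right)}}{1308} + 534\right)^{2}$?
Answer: $\frac{54200961721}{190096} \approx 2.8512 \cdot 10^{5}$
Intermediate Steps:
$U = -29$
$\left(\frac{c{\left(U,7 \right)}}{1308} + 534\right)^{2} = \left(- \frac{39}{1308} + 534\right)^{2} = \left(\left(-39\right) \frac{1}{1308} + 534\right)^{2} = \left(- \frac{13}{436} + 534\right)^{2} = \left(\frac{232811}{436}\right)^{2} = \frac{54200961721}{190096}$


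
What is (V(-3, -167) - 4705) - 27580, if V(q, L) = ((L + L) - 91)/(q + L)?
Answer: -64565/2 ≈ -32283.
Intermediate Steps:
V(q, L) = (-91 + 2*L)/(L + q) (V(q, L) = (2*L - 91)/(L + q) = (-91 + 2*L)/(L + q))
(V(-3, -167) - 4705) - 27580 = ((-91 + 2*(-167))/(-167 - 3) - 4705) - 27580 = ((-91 - 334)/(-170) - 4705) - 27580 = (-1/170*(-425) - 4705) - 27580 = (5/2 - 4705) - 27580 = -9405/2 - 27580 = -64565/2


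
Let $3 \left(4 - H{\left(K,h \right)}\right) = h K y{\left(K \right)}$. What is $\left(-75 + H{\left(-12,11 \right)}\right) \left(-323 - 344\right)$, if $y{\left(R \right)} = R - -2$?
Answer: $340837$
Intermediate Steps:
$y{\left(R \right)} = 2 + R$ ($y{\left(R \right)} = R + 2 = 2 + R$)
$H{\left(K,h \right)} = 4 - \frac{K h \left(2 + K\right)}{3}$ ($H{\left(K,h \right)} = 4 - \frac{h K \left(2 + K\right)}{3} = 4 - \frac{K h \left(2 + K\right)}{3}$)
$\left(-75 + H{\left(-12,11 \right)}\right) \left(-323 - 344\right) = \left(-75 + \left(4 - \left(-4\right) 11 \left(2 - 12\right)\right)\right) \left(-323 - 344\right) = \left(-75 + \left(4 - \left(-4\right) 11 \left(-10\right)\right)\right) \left(-667\right) = \left(-75 + \left(4 - 440\right)\right) \left(-667\right) = \left(-75 - 436\right) \left(-667\right) = \left(-511\right) \left(-667\right) = 340837$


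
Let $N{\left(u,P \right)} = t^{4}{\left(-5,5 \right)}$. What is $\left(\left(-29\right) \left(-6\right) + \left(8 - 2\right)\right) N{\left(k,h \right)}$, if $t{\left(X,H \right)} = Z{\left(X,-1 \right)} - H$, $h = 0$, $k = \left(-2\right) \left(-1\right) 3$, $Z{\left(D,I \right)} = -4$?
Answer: $1180980$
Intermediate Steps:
$k = 6$ ($k = 2 \cdot 3 = 6$)
$t{\left(X,H \right)} = -4 - H$
$N{\left(u,P \right)} = 6561$ ($N{\left(u,P \right)} = \left(-4 - 5\right)^{4} = \left(-9\right)^{4} = 6561$)
$\left(\left(-29\right) \left(-6\right) + \left(8 - 2\right)\right) N{\left(k,h \right)} = \left(\left(-29\right) \left(-6\right) + \left(8 - 2\right)\right) 6561 = \left(174 + 6\right) 6561 = 180 \cdot 6561 = 1180980$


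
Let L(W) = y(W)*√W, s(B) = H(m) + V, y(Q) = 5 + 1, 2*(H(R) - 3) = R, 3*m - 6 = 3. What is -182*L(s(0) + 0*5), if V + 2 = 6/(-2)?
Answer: -546*I*√2 ≈ -772.16*I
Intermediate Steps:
m = 3 (m = 2 + (⅓)*3 = 2 + 1 = 3)
V = -5 (V = -2 + 6/(-2) = -2 + 6*(-½) = -2 - 3 = -5)
H(R) = 3 + R/2
y(Q) = 6
s(B) = -½ (s(B) = (3 + (½)*3) - 5 = (3 + 3/2) - 5 = 9/2 - 5 = -½)
L(W) = 6*√W
-182*L(s(0) + 0*5) = -1092*√(-½ + 0*5) = -1092*√(-½ + 0) = -1092*√(-½) = -1092*I*√2/2 = -546*I*√2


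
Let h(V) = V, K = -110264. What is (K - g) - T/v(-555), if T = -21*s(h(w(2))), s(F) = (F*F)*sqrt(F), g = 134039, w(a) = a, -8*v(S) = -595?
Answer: -244303 + 96*sqrt(2)/85 ≈ -2.4430e+5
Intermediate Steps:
v(S) = 595/8 (v(S) = -1/8*(-595) = 595/8)
s(F) = F**(5/2) (s(F) = F**2*sqrt(F) = F**(5/2))
T = -84*sqrt(2) ≈ -118.79
(K - g) - T/v(-555) = (-110264 - 1*134039) - (-84*sqrt(2))/595/8 = (-110264 - 134039) - (-84*sqrt(2))*8/595 = -244303 - (-96)*sqrt(2)/85 = -244303 + 96*sqrt(2)/85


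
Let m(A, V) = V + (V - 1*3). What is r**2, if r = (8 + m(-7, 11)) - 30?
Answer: 9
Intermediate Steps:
m(A, V) = -3 + 2*V (m(A, V) = V + (V - 3) = V + (-3 + V) = -3 + 2*V)
r = -3 (r = (8 + (-3 + 2*11)) - 30 = (8 + (-3 + 22)) - 30 = (8 + 19) - 30 = 27 - 30 = -3)
r**2 = (-3)**2 = 9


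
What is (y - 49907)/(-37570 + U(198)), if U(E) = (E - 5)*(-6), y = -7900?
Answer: 57807/38728 ≈ 1.4926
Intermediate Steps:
U(E) = 30 - 6*E (U(E) = (-5 + E)*(-6) = 30 - 6*E)
(y - 49907)/(-37570 + U(198)) = (-7900 - 49907)/(-37570 + (30 - 6*198)) = -57807/(-37570 + (30 - 1188)) = -57807/(-37570 - 1158) = -57807/(-38728) = -57807*(-1/38728) = 57807/38728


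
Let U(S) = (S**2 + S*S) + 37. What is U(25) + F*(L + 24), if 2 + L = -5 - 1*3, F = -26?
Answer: 923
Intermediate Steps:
L = -10 (L = -2 + (-5 - 1*3) = -2 + (-5 - 3) = -2 - 8 = -10)
U(S) = 37 + 2*S**2 (U(S) = (S**2 + S**2) + 37 = 2*S**2 + 37 = 37 + 2*S**2)
U(25) + F*(L + 24) = (37 + 2*25**2) - 26*(-10 + 24) = (37 + 2*625) - 26*14 = (37 + 1250) - 364 = 1287 - 364 = 923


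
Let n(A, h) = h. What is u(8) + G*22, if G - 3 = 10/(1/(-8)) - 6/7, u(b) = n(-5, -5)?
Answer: -12025/7 ≈ -1717.9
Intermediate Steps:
u(b) = -5
G = -545/7 (G = 3 + (10/(1/(-8)) - 6/7) = 3 + (10/(-1/8) - 6*1/7) = 3 + (10*(-8) - 6/7) = 3 + (-80 - 6/7) = 3 - 566/7 = -545/7 ≈ -77.857)
u(8) + G*22 = -5 - 545/7*22 = -5 - 11990/7 = -12025/7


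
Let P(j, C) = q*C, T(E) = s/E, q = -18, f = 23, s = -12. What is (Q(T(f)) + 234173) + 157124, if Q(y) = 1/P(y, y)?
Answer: 84520175/216 ≈ 3.9130e+5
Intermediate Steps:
T(E) = -12/E
P(j, C) = -18*C
Q(y) = -1/(18*y) (Q(y) = 1/(-18*y) = -1/(18*y))
(Q(T(f)) + 234173) + 157124 = (-1/(18*((-12/23))) + 234173) + 157124 = (-1/(18*((-12*1/23))) + 234173) + 157124 = (-1/(18*(-12/23)) + 234173) + 157124 = (-1/18*(-23/12) + 234173) + 157124 = (23/216 + 234173) + 157124 = 50581391/216 + 157124 = 84520175/216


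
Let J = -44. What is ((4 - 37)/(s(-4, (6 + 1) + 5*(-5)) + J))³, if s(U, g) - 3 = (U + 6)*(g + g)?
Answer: 35937/1442897 ≈ 0.024906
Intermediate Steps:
s(U, g) = 3 + 2*g*(6 + U) (s(U, g) = 3 + (U + 6)*(g + g) = 3 + (6 + U)*(2*g) = 3 + 2*g*(6 + U))
((4 - 37)/(s(-4, (6 + 1) + 5*(-5)) + J))³ = ((4 - 37)/((3 + 12*((6 + 1) + 5*(-5)) + 2*(-4)*((6 + 1) + 5*(-5))) - 44))³ = (-33/((3 + 12*(7 - 25) + 2*(-4)*(7 - 25)) - 44))³ = (-33/((3 + 12*(-18) + 2*(-4)*(-18)) - 44))³ = (-33/((3 - 216 + 144) - 44))³ = (-33/(-69 - 44))³ = (-33/(-113))³ = (-33*(-1/113))³ = (33/113)³ = 35937/1442897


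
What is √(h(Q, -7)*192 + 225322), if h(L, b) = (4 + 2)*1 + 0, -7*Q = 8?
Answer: √226474 ≈ 475.89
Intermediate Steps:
Q = -8/7 (Q = -⅐*8 = -8/7 ≈ -1.1429)
h(L, b) = 6 (h(L, b) = 6*1 + 0 = 6 + 0 = 6)
√(h(Q, -7)*192 + 225322) = √(6*192 + 225322) = √(1152 + 225322) = √226474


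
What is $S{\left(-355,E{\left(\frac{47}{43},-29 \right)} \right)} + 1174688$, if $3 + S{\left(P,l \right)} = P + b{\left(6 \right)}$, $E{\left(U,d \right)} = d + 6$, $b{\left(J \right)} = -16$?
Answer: $1174314$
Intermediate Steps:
$E{\left(U,d \right)} = 6 + d$
$S{\left(P,l \right)} = -19 + P$ ($S{\left(P,l \right)} = -3 + \left(P - 16\right) = -3 + \left(-16 + P\right) = -19 + P$)
$S{\left(-355,E{\left(\frac{47}{43},-29 \right)} \right)} + 1174688 = \left(-19 - 355\right) + 1174688 = -374 + 1174688 = 1174314$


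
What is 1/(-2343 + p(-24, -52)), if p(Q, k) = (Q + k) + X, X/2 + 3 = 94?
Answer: -1/2237 ≈ -0.00044703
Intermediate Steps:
X = 182 (X = -6 + 2*94 = -6 + 188 = 182)
p(Q, k) = 182 + Q + k (p(Q, k) = (Q + k) + 182 = 182 + Q + k)
1/(-2343 + p(-24, -52)) = 1/(-2343 + (182 - 24 - 52)) = 1/(-2343 + 106) = 1/(-2237) = -1/2237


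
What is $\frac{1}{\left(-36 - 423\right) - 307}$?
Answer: $- \frac{1}{766} \approx -0.0013055$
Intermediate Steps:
$\frac{1}{\left(-36 - 423\right) - 307} = \frac{1}{-459 - 307} = \frac{1}{-766} = - \frac{1}{766}$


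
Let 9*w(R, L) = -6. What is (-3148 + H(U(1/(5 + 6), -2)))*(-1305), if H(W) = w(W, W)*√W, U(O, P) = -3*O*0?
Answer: 4108140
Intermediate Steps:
U(O, P) = 0
w(R, L) = -⅔ (w(R, L) = (⅑)*(-6) = -⅔)
H(W) = -2*√W/3
(-3148 + H(U(1/(5 + 6), -2)))*(-1305) = (-3148 - 2*√0/3)*(-1305) = (-3148 - ⅔*0)*(-1305) = (-3148 + 0)*(-1305) = -3148*(-1305) = 4108140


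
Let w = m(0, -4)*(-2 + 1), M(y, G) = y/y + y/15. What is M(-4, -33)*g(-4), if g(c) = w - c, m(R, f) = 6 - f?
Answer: -22/5 ≈ -4.4000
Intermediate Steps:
M(y, G) = 1 + y/15 (M(y, G) = 1 + y*(1/15) = 1 + y/15)
w = -10 (w = (6 - 1*(-4))*(-2 + 1) = (6 + 4)*(-1) = 10*(-1) = -10)
g(c) = -10 - c
M(-4, -33)*g(-4) = (1 + (1/15)*(-4))*(-10 - 1*(-4)) = (1 - 4/15)*(-10 + 4) = (11/15)*(-6) = -22/5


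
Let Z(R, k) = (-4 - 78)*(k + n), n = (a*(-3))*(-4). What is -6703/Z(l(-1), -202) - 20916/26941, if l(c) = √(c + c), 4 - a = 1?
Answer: -465294115/366720892 ≈ -1.2688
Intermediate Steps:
a = 3 (a = 4 - 1*1 = 4 - 1 = 3)
n = 36 (n = (3*(-3))*(-4) = -9*(-4) = 36)
l(c) = √2*√c (l(c) = √(2*c) = √2*√c)
Z(R, k) = -2952 - 82*k (Z(R, k) = (-4 - 78)*(k + 36) = -82*(36 + k) = -2952 - 82*k)
-6703/Z(l(-1), -202) - 20916/26941 = -6703/(-2952 - 82*(-202)) - 20916/26941 = -6703/(-2952 + 16564) - 20916*1/26941 = -6703/13612 - 20916/26941 = -465294115/366720892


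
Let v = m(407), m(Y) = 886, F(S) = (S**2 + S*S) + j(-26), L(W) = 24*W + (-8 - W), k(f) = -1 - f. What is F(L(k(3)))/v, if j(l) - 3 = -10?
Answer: 19993/886 ≈ 22.565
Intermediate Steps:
j(l) = -7 (j(l) = 3 - 10 = -7)
L(W) = -8 + 23*W
F(S) = -7 + 2*S**2 (F(S) = (S**2 + S*S) - 7 = (S**2 + S**2) - 7 = 2*S**2 - 7 = -7 + 2*S**2)
v = 886
F(L(k(3)))/v = (-7 + 2*(-8 + 23*(-1 - 1*3))**2)/886 = (-7 + 2*(-8 + 23*(-1 - 3))**2)*(1/886) = (-7 + 2*(-8 + 23*(-4))**2)*(1/886) = (-7 + 2*(-8 - 92)**2)*(1/886) = (-7 + 2*(-100)**2)*(1/886) = (-7 + 2*10000)*(1/886) = (-7 + 20000)*(1/886) = 19993*(1/886) = 19993/886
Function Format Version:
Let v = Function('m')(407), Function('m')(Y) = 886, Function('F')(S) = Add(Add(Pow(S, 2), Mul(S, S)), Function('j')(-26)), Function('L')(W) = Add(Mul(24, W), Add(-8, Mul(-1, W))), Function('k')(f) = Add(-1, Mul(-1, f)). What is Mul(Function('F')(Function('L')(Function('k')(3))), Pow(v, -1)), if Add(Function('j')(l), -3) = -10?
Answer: Rational(19993, 886) ≈ 22.565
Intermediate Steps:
Function('j')(l) = -7 (Function('j')(l) = Add(3, -10) = -7)
Function('L')(W) = Add(-8, Mul(23, W))
Function('F')(S) = Add(-7, Mul(2, Pow(S, 2))) (Function('F')(S) = Add(Add(Pow(S, 2), Mul(S, S)), -7) = Add(Add(Pow(S, 2), Pow(S, 2)), -7) = Add(Mul(2, Pow(S, 2)), -7) = Add(-7, Mul(2, Pow(S, 2))))
v = 886
Mul(Function('F')(Function('L')(Function('k')(3))), Pow(v, -1)) = Mul(Add(-7, Mul(2, Pow(Add(-8, Mul(23, Add(-1, Mul(-1, 3)))), 2))), Pow(886, -1)) = Mul(Add(-7, Mul(2, Pow(Add(-8, Mul(23, Add(-1, -3))), 2))), Rational(1, 886)) = Mul(Add(-7, Mul(2, Pow(Add(-8, Mul(23, -4)), 2))), Rational(1, 886)) = Mul(Add(-7, Mul(2, Pow(Add(-8, -92), 2))), Rational(1, 886)) = Mul(Add(-7, Mul(2, Pow(-100, 2))), Rational(1, 886)) = Mul(Add(-7, Mul(2, 10000)), Rational(1, 886)) = Mul(Add(-7, 20000), Rational(1, 886)) = Mul(19993, Rational(1, 886)) = Rational(19993, 886)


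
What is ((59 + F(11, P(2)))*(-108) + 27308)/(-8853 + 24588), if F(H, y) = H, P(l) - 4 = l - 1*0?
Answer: 19748/15735 ≈ 1.2550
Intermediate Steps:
P(l) = 4 + l (P(l) = 4 + (l - 1*0) = 4 + (l + 0) = 4 + l)
((59 + F(11, P(2)))*(-108) + 27308)/(-8853 + 24588) = ((59 + 11)*(-108) + 27308)/(-8853 + 24588) = (70*(-108) + 27308)/15735 = (-7560 + 27308)*(1/15735) = 19748*(1/15735) = 19748/15735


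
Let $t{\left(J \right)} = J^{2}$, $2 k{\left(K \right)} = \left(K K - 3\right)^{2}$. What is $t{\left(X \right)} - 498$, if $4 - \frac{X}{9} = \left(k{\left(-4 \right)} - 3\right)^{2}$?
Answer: $\frac{57109998561}{16} \approx 3.5694 \cdot 10^{9}$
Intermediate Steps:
$k{\left(K \right)} = \frac{\left(-3 + K^{2}\right)^{2}}{2}$ ($k{\left(K \right)} = \frac{\left(K K - 3\right)^{2}}{2} = \frac{\left(K^{2} - 3\right)^{2}}{2} = \frac{\left(-3 + K^{2}\right)^{2}}{2}$)
$X = - \frac{238977}{4}$ ($X = 36 - 9 \left(\frac{\left(-3 + \left(-4\right)^{2}\right)^{2}}{2} - 3\right)^{2} = 36 - 9 \left(\frac{\left(-3 + 16\right)^{2}}{2} - 3\right)^{2} = 36 - 9 \left(\frac{13^{2}}{2} - 3\right)^{2} = 36 - 9 \left(\frac{1}{2} \cdot 169 - 3\right)^{2} = 36 - 9 \left(\frac{169}{2} - 3\right)^{2} = 36 - 9 \left(\frac{163}{2}\right)^{2} = 36 - \frac{239121}{4} = - \frac{238977}{4} \approx -59744.0$)
$t{\left(X \right)} - 498 = \left(- \frac{238977}{4}\right)^{2} - 498 = \frac{57110006529}{16} - 498 = \frac{57109998561}{16}$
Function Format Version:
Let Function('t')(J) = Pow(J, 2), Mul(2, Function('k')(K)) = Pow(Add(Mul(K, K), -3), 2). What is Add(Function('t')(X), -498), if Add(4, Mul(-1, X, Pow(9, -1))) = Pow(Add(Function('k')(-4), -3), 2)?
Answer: Rational(57109998561, 16) ≈ 3.5694e+9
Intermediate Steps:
Function('k')(K) = Mul(Rational(1, 2), Pow(Add(-3, Pow(K, 2)), 2)) (Function('k')(K) = Mul(Rational(1, 2), Pow(Add(Mul(K, K), -3), 2)) = Mul(Rational(1, 2), Pow(Add(Pow(K, 2), -3), 2)) = Mul(Rational(1, 2), Pow(Add(-3, Pow(K, 2)), 2)))
X = Rational(-238977, 4) (X = Add(36, Mul(-9, Pow(Add(Mul(Rational(1, 2), Pow(Add(-3, Pow(-4, 2)), 2)), -3), 2))) = Add(36, Mul(-9, Pow(Add(Mul(Rational(1, 2), Pow(Add(-3, 16), 2)), -3), 2))) = Add(36, Mul(-9, Pow(Add(Mul(Rational(1, 2), Pow(13, 2)), -3), 2))) = Add(36, Mul(-9, Pow(Add(Mul(Rational(1, 2), 169), -3), 2))) = Add(36, Mul(-9, Pow(Add(Rational(169, 2), -3), 2))) = Add(36, Mul(-9, Pow(Rational(163, 2), 2))) = Add(36, Mul(-9, Rational(26569, 4))) = Add(36, Rational(-239121, 4)) = Rational(-238977, 4) ≈ -59744.)
Add(Function('t')(X), -498) = Add(Pow(Rational(-238977, 4), 2), -498) = Add(Rational(57110006529, 16), -498) = Rational(57109998561, 16)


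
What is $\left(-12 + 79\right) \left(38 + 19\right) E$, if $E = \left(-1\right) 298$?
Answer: $-1138062$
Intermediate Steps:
$E = -298$
$\left(-12 + 79\right) \left(38 + 19\right) E = \left(-12 + 79\right) \left(38 + 19\right) \left(-298\right) = 67 \cdot 57 \left(-298\right) = 3819 \left(-298\right) = -1138062$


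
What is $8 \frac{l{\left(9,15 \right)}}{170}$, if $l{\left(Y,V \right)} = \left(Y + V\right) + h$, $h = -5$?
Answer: $\frac{76}{85} \approx 0.89412$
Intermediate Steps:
$l{\left(Y,V \right)} = -5 + V + Y$ ($l{\left(Y,V \right)} = \left(Y + V\right) - 5 = \left(V + Y\right) - 5 = -5 + V + Y$)
$8 \frac{l{\left(9,15 \right)}}{170} = 8 \frac{-5 + 15 + 9}{170} = 8 \cdot 19 \cdot \frac{1}{170} = 8 \cdot \frac{19}{170} = \frac{76}{85}$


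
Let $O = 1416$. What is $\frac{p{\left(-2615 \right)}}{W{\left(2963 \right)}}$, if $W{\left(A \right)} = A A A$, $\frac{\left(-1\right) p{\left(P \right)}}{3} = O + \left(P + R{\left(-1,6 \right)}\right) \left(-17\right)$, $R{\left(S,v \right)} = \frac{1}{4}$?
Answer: $- \frac{550401}{104053081388} \approx -5.2896 \cdot 10^{-6}$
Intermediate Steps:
$R{\left(S,v \right)} = \frac{1}{4}$
$p{\left(P \right)} = - \frac{16941}{4} + 51 P$ ($p{\left(P \right)} = - 3 \left(1416 + \left(P + \frac{1}{4}\right) \left(-17\right)\right) = - 3 \left(1416 + \left(\frac{1}{4} + P\right) \left(-17\right)\right) = - 3 \left(1416 - \left(\frac{17}{4} + 17 P\right)\right) = - 3 \left(\frac{5647}{4} - 17 P\right) = - \frac{16941}{4} + 51 P$)
$W{\left(A \right)} = A^{3}$ ($W{\left(A \right)} = A^{2} A = A^{3}$)
$\frac{p{\left(-2615 \right)}}{W{\left(2963 \right)}} = \frac{- \frac{16941}{4} + 51 \left(-2615\right)}{2963^{3}} = \frac{- \frac{16941}{4} - 133365}{26013270347} = \left(- \frac{550401}{4}\right) \frac{1}{26013270347} = - \frac{550401}{104053081388}$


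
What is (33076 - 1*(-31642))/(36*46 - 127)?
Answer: 64718/1529 ≈ 42.327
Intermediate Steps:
(33076 - 1*(-31642))/(36*46 - 127) = (33076 + 31642)/(1656 - 127) = 64718/1529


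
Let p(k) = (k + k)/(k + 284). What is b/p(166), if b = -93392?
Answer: -10506600/83 ≈ -1.2659e+5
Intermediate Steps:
p(k) = 2*k/(284 + k) (p(k) = (2*k)/(284 + k) = 2*k/(284 + k))
b/p(166) = -93392/(2*166/(284 + 166)) = -93392/(2*166/450) = -93392/(2*166*(1/450)) = -93392/166/225 = -93392*225/166 = -10506600/83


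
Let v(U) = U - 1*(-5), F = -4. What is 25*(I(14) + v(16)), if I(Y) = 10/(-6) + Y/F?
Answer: 2375/6 ≈ 395.83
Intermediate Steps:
v(U) = 5 + U (v(U) = U + 5 = 5 + U)
I(Y) = -5/3 - Y/4 (I(Y) = 10/(-6) + Y/(-4) = 10*(-⅙) + Y*(-¼) = -5/3 - Y/4)
25*(I(14) + v(16)) = 25*((-5/3 - ¼*14) + (5 + 16)) = 25*((-5/3 - 7/2) + 21) = 25*(-31/6 + 21) = 25*(95/6) = 2375/6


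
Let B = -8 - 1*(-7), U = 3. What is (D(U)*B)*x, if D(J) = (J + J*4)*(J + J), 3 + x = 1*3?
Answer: 0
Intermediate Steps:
x = 0 (x = -3 + 1*3 = -3 + 3 = 0)
B = -1 (B = -8 + 7 = -1)
D(J) = 10*J² (D(J) = (J + 4*J)*(2*J) = (5*J)*(2*J) = 10*J²)
(D(U)*B)*x = ((10*3²)*(-1))*0 = ((10*9)*(-1))*0 = (90*(-1))*0 = -90*0 = 0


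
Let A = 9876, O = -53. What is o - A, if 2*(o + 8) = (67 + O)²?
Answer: -9786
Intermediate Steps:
o = 90 (o = -8 + (67 - 53)²/2 = -8 + (½)*14² = -8 + (½)*196 = -8 + 98 = 90)
o - A = 90 - 1*9876 = 90 - 9876 = -9786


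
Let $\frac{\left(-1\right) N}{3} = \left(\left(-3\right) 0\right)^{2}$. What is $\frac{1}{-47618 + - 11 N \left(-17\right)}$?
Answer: $- \frac{1}{47618} \approx -2.1 \cdot 10^{-5}$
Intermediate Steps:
$N = 0$ ($N = - 3 \left(\left(-3\right) 0\right)^{2} = - 3 \cdot 0^{2} = \left(-3\right) 0 = 0$)
$\frac{1}{-47618 + - 11 N \left(-17\right)} = \frac{1}{-47618 + \left(-11\right) 0 \left(-17\right)} = \frac{1}{-47618 + 0 \left(-17\right)} = \frac{1}{-47618 + 0} = \frac{1}{-47618} = - \frac{1}{47618}$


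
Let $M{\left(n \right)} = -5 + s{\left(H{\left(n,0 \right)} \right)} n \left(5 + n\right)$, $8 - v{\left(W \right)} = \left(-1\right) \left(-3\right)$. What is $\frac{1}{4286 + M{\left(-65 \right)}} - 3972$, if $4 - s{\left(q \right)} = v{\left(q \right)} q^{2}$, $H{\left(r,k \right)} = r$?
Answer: $- \frac{327164182669}{82367619} \approx -3972.0$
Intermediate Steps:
$v{\left(W \right)} = 5$ ($v{\left(W \right)} = 8 - \left(-1\right) \left(-3\right) = 8 - 3 = 5$)
$s{\left(q \right)} = 4 - 5 q^{2}$
$M{\left(n \right)} = -5 + n \left(4 - 5 n^{2}\right) \left(5 + n\right)$ ($M{\left(n \right)} = -5 + \left(4 - 5 n^{2}\right) n \left(5 + n\right) = -5 + n \left(4 - 5 n^{2}\right) \left(5 + n\right)$)
$\frac{1}{4286 + M{\left(-65 \right)}} - 3972 = \frac{1}{4286 - \left(1305 - 6865625 - 16900 + 89253125\right)} - 3972 = \frac{1}{4286 - 82371905} - 3972 = \frac{1}{-82367619} - 3972 = - \frac{1}{82367619} - 3972 = - \frac{327164182669}{82367619}$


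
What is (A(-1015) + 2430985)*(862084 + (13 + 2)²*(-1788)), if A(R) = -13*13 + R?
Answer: 1117183622984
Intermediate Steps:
A(R) = -169 + R
(A(-1015) + 2430985)*(862084 + (13 + 2)²*(-1788)) = ((-169 - 1015) + 2430985)*(862084 + (13 + 2)²*(-1788)) = (-1184 + 2430985)*(862084 + 15²*(-1788)) = 2429801*(862084 + 225*(-1788)) = 2429801*(862084 - 402300) = 2429801*459784 = 1117183622984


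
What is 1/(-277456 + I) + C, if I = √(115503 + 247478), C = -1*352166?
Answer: -27110255996283986/76981468955 - √362981/76981468955 ≈ -3.5217e+5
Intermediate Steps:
C = -352166
I = √362981 ≈ 602.48
1/(-277456 + I) + C = 1/(-277456 + √362981) - 352166 = -352166 + 1/(-277456 + √362981)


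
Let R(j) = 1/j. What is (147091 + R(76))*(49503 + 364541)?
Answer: 1157140877587/19 ≈ 6.0902e+10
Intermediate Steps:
(147091 + R(76))*(49503 + 364541) = (147091 + 1/76)*(49503 + 364541) = (147091 + 1/76)*414044 = (11178917/76)*414044 = 1157140877587/19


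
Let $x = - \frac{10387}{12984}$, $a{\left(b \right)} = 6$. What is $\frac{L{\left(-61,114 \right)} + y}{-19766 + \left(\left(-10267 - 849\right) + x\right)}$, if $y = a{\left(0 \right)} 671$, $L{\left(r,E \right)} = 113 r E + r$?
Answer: $\frac{10151371608}{400982275} \approx 25.316$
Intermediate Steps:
$L{\left(r,E \right)} = r + 113 E r$ ($L{\left(r,E \right)} = 113 E r + r = r + 113 E r$)
$x = - \frac{10387}{12984}$ ($x = \left(-10387\right) \frac{1}{12984} = - \frac{10387}{12984} \approx -0.79998$)
$y = 4026$ ($y = 6 \cdot 671 = 4026$)
$\frac{L{\left(-61,114 \right)} + y}{-19766 + \left(\left(-10267 - 849\right) + x\right)} = \frac{- 61 \left(1 + 113 \cdot 114\right) + 4026}{-19766 - \frac{144340531}{12984}} = \frac{- 61 \left(1 + 12882\right) + 4026}{-19766 - \frac{144340531}{12984}} = \frac{\left(-61\right) 12883 + 4026}{-19766 - \frac{144340531}{12984}} = \frac{-785863 + 4026}{- \frac{400982275}{12984}} = \left(-781837\right) \left(- \frac{12984}{400982275}\right) = \frac{10151371608}{400982275}$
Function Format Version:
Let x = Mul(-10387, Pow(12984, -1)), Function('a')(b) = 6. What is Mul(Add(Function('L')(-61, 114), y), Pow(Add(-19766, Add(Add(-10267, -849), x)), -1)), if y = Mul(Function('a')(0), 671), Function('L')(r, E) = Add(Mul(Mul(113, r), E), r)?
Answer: Rational(10151371608, 400982275) ≈ 25.316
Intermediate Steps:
Function('L')(r, E) = Add(r, Mul(113, E, r)) (Function('L')(r, E) = Add(Mul(113, E, r), r) = Add(r, Mul(113, E, r)))
x = Rational(-10387, 12984) (x = Mul(-10387, Rational(1, 12984)) = Rational(-10387, 12984) ≈ -0.79998)
y = 4026 (y = Mul(6, 671) = 4026)
Mul(Add(Function('L')(-61, 114), y), Pow(Add(-19766, Add(Add(-10267, -849), x)), -1)) = Mul(Add(Mul(-61, Add(1, Mul(113, 114))), 4026), Pow(Add(-19766, Add(Add(-10267, -849), Rational(-10387, 12984))), -1)) = Mul(Add(Mul(-61, Add(1, 12882)), 4026), Pow(Add(-19766, Add(-11116, Rational(-10387, 12984))), -1)) = Mul(Add(Mul(-61, 12883), 4026), Pow(Add(-19766, Rational(-144340531, 12984)), -1)) = Mul(Add(-785863, 4026), Pow(Rational(-400982275, 12984), -1)) = Mul(-781837, Rational(-12984, 400982275)) = Rational(10151371608, 400982275)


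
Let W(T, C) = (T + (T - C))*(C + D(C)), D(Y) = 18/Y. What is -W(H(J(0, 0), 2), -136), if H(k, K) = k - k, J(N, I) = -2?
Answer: 18514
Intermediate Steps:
H(k, K) = 0
W(T, C) = (C + 18/C)*(-C + 2*T) (W(T, C) = (T + (T - C))*(C + 18/C) = (-C + 2*T)*(C + 18/C) = (C + 18/C)*(-C + 2*T))
-W(H(J(0, 0), 2), -136) = -(-18 - 1*(-136)² + 2*(-136)*0 + 36*0/(-136)) = -(-18 - 1*18496 + 0 + 36*0*(-1/136)) = -(-18 - 18496 + 0 + 0) = -1*(-18514) = 18514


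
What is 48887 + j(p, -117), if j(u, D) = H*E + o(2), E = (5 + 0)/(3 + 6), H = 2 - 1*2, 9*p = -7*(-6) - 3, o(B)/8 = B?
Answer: 48903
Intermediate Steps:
o(B) = 8*B
p = 13/3 (p = (-7*(-6) - 3)/9 = (42 - 3)/9 = (⅑)*39 = 13/3 ≈ 4.3333)
H = 0 (H = 2 - 2 = 0)
E = 5/9 ≈ 0.55556
j(u, D) = 16 (j(u, D) = 0*(5/9) + 8*2 = 0 + 16 = 16)
48887 + j(p, -117) = 48887 + 16 = 48903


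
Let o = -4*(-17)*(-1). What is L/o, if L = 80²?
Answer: -1600/17 ≈ -94.118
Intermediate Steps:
L = 6400
o = -68 (o = 68*(-1) = -68)
L/o = 6400/(-68) = 6400*(-1/68) = -1600/17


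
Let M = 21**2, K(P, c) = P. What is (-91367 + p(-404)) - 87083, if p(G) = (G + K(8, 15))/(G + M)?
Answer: -6603046/37 ≈ -1.7846e+5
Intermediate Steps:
M = 441
p(G) = (8 + G)/(441 + G) (p(G) = (G + 8)/(G + 441) = (8 + G)/(441 + G))
(-91367 + p(-404)) - 87083 = (-91367 + (8 - 404)/(441 - 404)) - 87083 = (-91367 - 396/37) - 87083 = -3380975/37 - 87083 = -6603046/37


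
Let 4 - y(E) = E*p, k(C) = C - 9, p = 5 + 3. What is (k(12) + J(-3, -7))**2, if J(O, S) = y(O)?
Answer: 961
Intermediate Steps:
p = 8
k(C) = -9 + C
y(E) = 4 - 8*E (y(E) = 4 - E*8 = 4 - 8*E)
J(O, S) = 4 - 8*O
(k(12) + J(-3, -7))**2 = ((-9 + 12) + (4 - 8*(-3)))**2 = (3 + (4 + 24))**2 = (3 + 28)**2 = 31**2 = 961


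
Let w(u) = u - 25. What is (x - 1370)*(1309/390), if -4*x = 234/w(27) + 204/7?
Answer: -7364621/1560 ≈ -4720.9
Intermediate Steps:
w(u) = -25 + u
x = -1023/28 (x = -(234/(-25 + 27) + 204/7)/4 = -(234/2 + 204*(⅐))/4 = -(234*(½) + 204/7)/4 = -(117 + 204/7)/4 = -¼*1023/7 = -1023/28 ≈ -36.536)
(x - 1370)*(1309/390) = (-1023/28 - 1370)*(1309/390) = -7364621/(4*390) = -39383/28*1309/390 = -7364621/1560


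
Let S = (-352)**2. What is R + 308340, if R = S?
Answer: 432244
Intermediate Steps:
S = 123904
R = 123904
R + 308340 = 123904 + 308340 = 432244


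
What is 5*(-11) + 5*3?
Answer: -40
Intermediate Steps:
5*(-11) + 5*3 = -55 + 15 = -40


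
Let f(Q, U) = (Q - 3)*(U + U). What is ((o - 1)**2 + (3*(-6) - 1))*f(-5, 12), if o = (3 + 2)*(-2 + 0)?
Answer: -19584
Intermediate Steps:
o = -10 (o = 5*(-2) = -10)
f(Q, U) = 2*U*(-3 + Q) (f(Q, U) = (-3 + Q)*(2*U) = 2*U*(-3 + Q))
((o - 1)**2 + (3*(-6) - 1))*f(-5, 12) = ((-10 - 1)**2 + (3*(-6) - 1))*(2*12*(-3 - 5)) = ((-11)**2 + (-18 - 1))*(2*12*(-8)) = (121 - 19)*(-192) = 102*(-192) = -19584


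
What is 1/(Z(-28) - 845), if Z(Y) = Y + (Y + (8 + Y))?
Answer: -1/921 ≈ -0.0010858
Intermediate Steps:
Z(Y) = 8 + 3*Y (Z(Y) = Y + (8 + 2*Y) = 8 + 3*Y)
1/(Z(-28) - 845) = 1/((8 + 3*(-28)) - 845) = 1/((8 - 84) - 845) = 1/(-76 - 845) = 1/(-921) = -1/921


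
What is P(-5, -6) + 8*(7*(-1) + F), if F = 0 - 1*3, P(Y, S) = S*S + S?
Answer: -50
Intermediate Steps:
P(Y, S) = S + S² (P(Y, S) = S² + S = S + S²)
F = -3 (F = 0 - 3 = -3)
P(-5, -6) + 8*(7*(-1) + F) = -6*(1 - 6) + 8*(7*(-1) - 3) = -6*(-5) + 8*(-7 - 3) = 30 + 8*(-10) = 30 - 80 = -50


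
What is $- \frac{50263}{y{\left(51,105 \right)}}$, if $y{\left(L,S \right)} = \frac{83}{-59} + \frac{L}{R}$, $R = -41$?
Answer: $\frac{121586197}{6412} \approx 18962.0$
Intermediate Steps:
$y{\left(L,S \right)} = - \frac{83}{59} - \frac{L}{41}$ ($y{\left(L,S \right)} = \frac{83}{-59} + \frac{L}{-41} = 83 \left(- \frac{1}{59}\right) + L \left(- \frac{1}{41}\right) = - \frac{83}{59} - \frac{L}{41}$)
$- \frac{50263}{y{\left(51,105 \right)}} = - \frac{50263}{- \frac{83}{59} - \frac{51}{41}} = - \frac{50263}{- \frac{6412}{2419}} = \left(-50263\right) \left(- \frac{2419}{6412}\right) = \frac{121586197}{6412}$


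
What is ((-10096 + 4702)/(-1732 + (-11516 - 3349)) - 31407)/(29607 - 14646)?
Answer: -173752195/82769239 ≈ -2.0992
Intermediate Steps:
((-10096 + 4702)/(-1732 + (-11516 - 3349)) - 31407)/(29607 - 14646) = (-5394/(-1732 - 14865) - 31407)/14961 = (-5394/(-16597) - 31407)*(1/14961) = (-5394*(-1/16597) - 31407)*(1/14961) = (5394/16597 - 31407)*(1/14961) = -521256585/16597*1/14961 = -173752195/82769239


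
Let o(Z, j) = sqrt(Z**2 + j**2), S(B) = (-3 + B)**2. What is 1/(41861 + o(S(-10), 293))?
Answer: 41861/1752228911 - sqrt(114410)/1752228911 ≈ 2.3697e-5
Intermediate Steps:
1/(41861 + o(S(-10), 293)) = 1/(41861 + sqrt(((-3 - 10)**2)**2 + 293**2)) = 1/(41861 + sqrt(((-13)**2)**2 + 85849)) = 1/(41861 + sqrt(169**2 + 85849)) = 1/(41861 + sqrt(28561 + 85849)) = 1/(41861 + sqrt(114410))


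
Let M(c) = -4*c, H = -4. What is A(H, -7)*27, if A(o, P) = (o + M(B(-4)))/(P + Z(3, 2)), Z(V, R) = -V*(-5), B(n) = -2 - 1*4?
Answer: 135/2 ≈ 67.500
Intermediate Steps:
B(n) = -6 (B(n) = -2 - 4 = -6)
Z(V, R) = 5*V
A(o, P) = (24 + o)/(15 + P) (A(o, P) = (o - 4*(-6))/(P + 5*3) = (o + 24)/(P + 15) = (24 + o)/(15 + P))
A(H, -7)*27 = ((24 - 4)/(15 - 7))*27 = (20/8)*27 = ((⅛)*20)*27 = (5/2)*27 = 135/2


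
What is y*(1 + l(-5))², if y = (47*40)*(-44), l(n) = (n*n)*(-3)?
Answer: -452974720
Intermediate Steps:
l(n) = -3*n² (l(n) = n²*(-3) = -3*n²)
y = -82720 (y = 1880*(-44) = -82720)
y*(1 + l(-5))² = -82720*(1 - 3*(-5)²)² = -82720*(1 - 3*25)² = -82720*(1 - 75)² = -82720*(-74)² = -82720*5476 = -452974720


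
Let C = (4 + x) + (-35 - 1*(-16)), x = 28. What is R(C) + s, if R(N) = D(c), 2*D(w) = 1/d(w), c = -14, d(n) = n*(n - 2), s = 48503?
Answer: 21729345/448 ≈ 48503.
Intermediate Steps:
d(n) = n*(-2 + n)
D(w) = 1/(2*w*(-2 + w)) (D(w) = 1/(2*((w*(-2 + w)))) = (1/(w*(-2 + w)))/2 = 1/(2*w*(-2 + w)))
C = 13 (C = (4 + 28) + (-35 - 1*(-16)) = 32 + (-35 + 16) = 32 - 19 = 13)
R(N) = 1/448 (R(N) = (1/2)/(-14*(-2 - 14)) = (1/2)*(-1/14)/(-16) = (1/2)*(-1/14)*(-1/16) = 1/448)
R(C) + s = 1/448 + 48503 = 21729345/448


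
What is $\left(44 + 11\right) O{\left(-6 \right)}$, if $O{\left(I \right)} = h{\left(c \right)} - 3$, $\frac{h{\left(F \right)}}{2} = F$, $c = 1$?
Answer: $-55$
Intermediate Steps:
$h{\left(F \right)} = 2 F$
$O{\left(I \right)} = -1$ ($O{\left(I \right)} = 2 \cdot 1 - 3 = 2 - 3 = -1$)
$\left(44 + 11\right) O{\left(-6 \right)} = \left(44 + 11\right) \left(-1\right) = 55 \left(-1\right) = -55$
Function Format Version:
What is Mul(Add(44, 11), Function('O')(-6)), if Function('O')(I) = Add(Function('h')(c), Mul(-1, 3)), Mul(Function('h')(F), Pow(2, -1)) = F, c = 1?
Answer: -55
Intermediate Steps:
Function('h')(F) = Mul(2, F)
Function('O')(I) = -1 (Function('O')(I) = Add(Mul(2, 1), Mul(-1, 3)) = Add(2, -3) = -1)
Mul(Add(44, 11), Function('O')(-6)) = Mul(Add(44, 11), -1) = Mul(55, -1) = -55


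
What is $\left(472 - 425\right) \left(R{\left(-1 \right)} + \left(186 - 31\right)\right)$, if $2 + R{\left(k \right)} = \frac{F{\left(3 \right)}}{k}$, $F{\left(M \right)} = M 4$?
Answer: $6627$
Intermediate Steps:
$F{\left(M \right)} = 4 M$
$R{\left(k \right)} = -2 + \frac{12}{k}$ ($R{\left(k \right)} = -2 + \frac{4 \cdot 3}{k} = -2 + \frac{12}{k}$)
$\left(472 - 425\right) \left(R{\left(-1 \right)} + \left(186 - 31\right)\right) = \left(472 - 425\right) \left(\left(-2 + \frac{12}{-1}\right) + \left(186 - 31\right)\right) = 47 \left(\left(-2 + 12 \left(-1\right)\right) + 155\right) = 47 \left(\left(-2 - 12\right) + 155\right) = 47 \left(-14 + 155\right) = 47 \cdot 141 = 6627$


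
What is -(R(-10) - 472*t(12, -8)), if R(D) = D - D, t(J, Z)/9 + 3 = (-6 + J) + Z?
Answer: -21240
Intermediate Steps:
t(J, Z) = -81 + 9*J + 9*Z (t(J, Z) = -27 + 9*((-6 + J) + Z) = -27 + 9*(-6 + J + Z) = -27 + (-54 + 9*J + 9*Z) = -81 + 9*J + 9*Z)
R(D) = 0
-(R(-10) - 472*t(12, -8)) = -(0 - 472*(-81 + 9*12 + 9*(-8))) = -(0 - 472*(-81 + 108 - 72)) = -(0 - 472*(-45)) = -(0 + 21240) = -1*21240 = -21240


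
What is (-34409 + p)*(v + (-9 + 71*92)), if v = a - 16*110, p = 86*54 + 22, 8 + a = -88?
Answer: -138810581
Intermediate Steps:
a = -96 (a = -8 - 88 = -96)
p = 4666 (p = 4644 + 22 = 4666)
v = -1856 (v = -96 - 16*110 = -96 - 1760 = -1856)
(-34409 + p)*(v + (-9 + 71*92)) = (-34409 + 4666)*(-1856 + (-9 + 71*92)) = -29743*(-1856 + (-9 + 6532)) = -29743*(-1856 + 6523) = -29743*4667 = -138810581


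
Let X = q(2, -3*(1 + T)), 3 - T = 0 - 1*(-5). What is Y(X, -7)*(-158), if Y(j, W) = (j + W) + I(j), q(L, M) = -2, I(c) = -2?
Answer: 1738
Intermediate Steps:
T = -2 (T = 3 - (0 - 1*(-5)) = 3 - (0 + 5) = 3 - 1*5 = 3 - 5 = -2)
X = -2
Y(j, W) = -2 + W + j (Y(j, W) = (j + W) - 2 = (W + j) - 2 = -2 + W + j)
Y(X, -7)*(-158) = (-2 - 7 - 2)*(-158) = -11*(-158) = 1738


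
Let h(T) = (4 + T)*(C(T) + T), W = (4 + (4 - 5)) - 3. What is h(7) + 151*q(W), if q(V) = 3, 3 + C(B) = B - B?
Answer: 497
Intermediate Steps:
W = 0 (W = (4 - 1) - 3 = 3 - 3 = 0)
C(B) = -3 (C(B) = -3 + (B - B) = -3 + 0 = -3)
h(T) = (-3 + T)*(4 + T) (h(T) = (4 + T)*(-3 + T) = (-3 + T)*(4 + T))
h(7) + 151*q(W) = (-12 + 7 + 7²) + 151*3 = (-12 + 7 + 49) + 453 = 44 + 453 = 497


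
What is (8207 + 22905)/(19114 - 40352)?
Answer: -15556/10619 ≈ -1.4649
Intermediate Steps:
(8207 + 22905)/(19114 - 40352) = 31112/(-21238) = 31112*(-1/21238) = -15556/10619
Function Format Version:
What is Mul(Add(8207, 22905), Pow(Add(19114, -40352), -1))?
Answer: Rational(-15556, 10619) ≈ -1.4649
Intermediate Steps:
Mul(Add(8207, 22905), Pow(Add(19114, -40352), -1)) = Mul(31112, Pow(-21238, -1)) = Mul(31112, Rational(-1, 21238)) = Rational(-15556, 10619)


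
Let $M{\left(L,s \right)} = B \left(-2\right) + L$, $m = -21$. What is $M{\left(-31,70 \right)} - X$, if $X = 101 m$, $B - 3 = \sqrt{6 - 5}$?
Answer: $2082$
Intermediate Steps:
$B = 4$ ($B = 3 + \sqrt{6 - 5} = 3 + \sqrt{1} = 3 + 1 = 4$)
$X = -2121$ ($X = 101 \left(-21\right) = -2121$)
$M{\left(L,s \right)} = -8 + L$ ($M{\left(L,s \right)} = 4 \left(-2\right) + L = -8 + L$)
$M{\left(-31,70 \right)} - X = \left(-8 - 31\right) - -2121 = -39 + 2121 = 2082$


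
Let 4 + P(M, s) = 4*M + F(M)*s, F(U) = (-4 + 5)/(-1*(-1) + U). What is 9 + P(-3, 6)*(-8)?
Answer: 161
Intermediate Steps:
F(U) = 1/(1 + U)
P(M, s) = -4 + 4*M + s/(1 + M) (P(M, s) = -4 + (4*M + s/(1 + M)) = -4 + 4*M + s/(1 + M))
9 + P(-3, 6)*(-8) = 9 + ((-4 + 6 + 4*(-3)²)/(1 - 3))*(-8) = 9 + ((-4 + 6 + 4*9)/(-2))*(-8) = 9 - (-4 + 6 + 36)/2*(-8) = 9 - ½*38*(-8) = 9 - 19*(-8) = 9 + 152 = 161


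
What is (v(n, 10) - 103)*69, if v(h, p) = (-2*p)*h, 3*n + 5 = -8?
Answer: -1127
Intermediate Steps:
n = -13/3 (n = -5/3 + (⅓)*(-8) = -5/3 - 8/3 = -13/3 ≈ -4.3333)
v(h, p) = -2*h*p
(v(n, 10) - 103)*69 = (-2*(-13/3)*10 - 103)*69 = (260/3 - 103)*69 = -49/3*69 = -1127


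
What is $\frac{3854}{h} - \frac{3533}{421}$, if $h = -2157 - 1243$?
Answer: $- \frac{6817367}{715700} \approx -9.5255$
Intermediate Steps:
$h = -3400$
$\frac{3854}{h} - \frac{3533}{421} = \frac{3854}{-3400} - \frac{3533}{421} = 3854 \left(- \frac{1}{3400}\right) - \frac{3533}{421} = - \frac{1927}{1700} - \frac{3533}{421} = - \frac{6817367}{715700}$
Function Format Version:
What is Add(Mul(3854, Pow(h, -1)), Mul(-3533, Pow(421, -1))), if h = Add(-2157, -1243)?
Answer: Rational(-6817367, 715700) ≈ -9.5255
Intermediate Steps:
h = -3400
Add(Mul(3854, Pow(h, -1)), Mul(-3533, Pow(421, -1))) = Add(Mul(3854, Pow(-3400, -1)), Mul(-3533, Pow(421, -1))) = Add(Mul(3854, Rational(-1, 3400)), Mul(-3533, Rational(1, 421))) = Add(Rational(-1927, 1700), Rational(-3533, 421)) = Rational(-6817367, 715700)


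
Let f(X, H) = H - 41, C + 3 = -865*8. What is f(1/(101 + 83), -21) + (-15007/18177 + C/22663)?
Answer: -26006554774/411945351 ≈ -63.131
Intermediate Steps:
C = -6923 (C = -3 - 865*8 = -3 - 6920 = -6923)
f(X, H) = -41 + H
f(1/(101 + 83), -21) + (-15007/18177 + C/22663) = (-41 - 21) + (-15007/18177 - 6923/22663) = -62 + (-15007*1/18177 - 6923*1/22663) = -62 + (-15007/18177 - 6923/22663) = -62 - 465943012/411945351 = -26006554774/411945351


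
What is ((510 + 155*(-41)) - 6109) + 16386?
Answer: 4432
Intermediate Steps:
((510 + 155*(-41)) - 6109) + 16386 = ((510 - 6355) - 6109) + 16386 = (-5845 - 6109) + 16386 = -11954 + 16386 = 4432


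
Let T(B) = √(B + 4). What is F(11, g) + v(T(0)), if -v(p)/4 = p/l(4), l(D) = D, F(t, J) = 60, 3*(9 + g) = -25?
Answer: 58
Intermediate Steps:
g = -52/3 (g = -9 + (⅓)*(-25) = -9 - 25/3 = -52/3 ≈ -17.333)
T(B) = √(4 + B)
v(p) = -p (v(p) = -4*p/4 = -p)
F(11, g) + v(T(0)) = 60 - √(4 + 0) = 60 - √4 = 60 - 1*2 = 60 - 2 = 58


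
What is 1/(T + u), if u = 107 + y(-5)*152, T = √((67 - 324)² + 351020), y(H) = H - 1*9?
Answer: -2021/3667372 - 9*√5149/3667372 ≈ -0.00072717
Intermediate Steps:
y(H) = -9 + H (y(H) = H - 9 = -9 + H)
T = 9*√5149 (T = √((-257)² + 351020) = √(66049 + 351020) = √417069 = 9*√5149 ≈ 645.81)
u = -2021 (u = 107 + (-9 - 5)*152 = 107 - 14*152 = 107 - 2128 = -2021)
1/(T + u) = 1/(9*√5149 - 2021) = 1/(-2021 + 9*√5149)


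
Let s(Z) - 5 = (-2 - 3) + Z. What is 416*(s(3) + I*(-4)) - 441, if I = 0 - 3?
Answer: 5799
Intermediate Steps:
I = -3
s(Z) = Z (s(Z) = 5 + ((-2 - 3) + Z) = 5 + (-5 + Z) = Z)
416*(s(3) + I*(-4)) - 441 = 416*(3 - 3*(-4)) - 441 = 416*(3 + 12) - 441 = 416*15 - 441 = 6240 - 441 = 5799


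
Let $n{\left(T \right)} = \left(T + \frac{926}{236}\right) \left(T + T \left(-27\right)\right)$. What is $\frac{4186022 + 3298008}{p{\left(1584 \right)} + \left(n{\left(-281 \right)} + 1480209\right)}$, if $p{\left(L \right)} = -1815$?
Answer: $- \frac{441557770}{32209589} \approx -13.709$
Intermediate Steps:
$n{\left(T \right)} = - 26 T \left(\frac{463}{118} + T\right)$ ($n{\left(T \right)} = \left(T + 926 \cdot \frac{1}{236}\right) \left(T - 27 T\right) = \left(T + \frac{463}{118}\right) \left(- 26 T\right) = \left(\frac{463}{118} + T\right) \left(- 26 T\right) = - 26 T \left(\frac{463}{118} + T\right)$)
$\frac{4186022 + 3298008}{p{\left(1584 \right)} + \left(n{\left(-281 \right)} + 1480209\right)} = \frac{4186022 + 3298008}{-1815 + \left(\left(- \frac{13}{59}\right) \left(-281\right) \left(463 + 118 \left(-281\right)\right) + 1480209\right)} = \frac{7484030}{-1815 + \left(\left(- \frac{13}{59}\right) \left(-281\right) \left(463 - 33158\right) + 1480209\right)} = \frac{7484030}{-1815 + \left(\left(- \frac{13}{59}\right) \left(-281\right) \left(-32695\right) + 1480209\right)} = \frac{7484030}{-1815 + \left(- \frac{119434835}{59} + 1480209\right)} = \frac{7484030}{-1815 - \frac{32102504}{59}} = \frac{7484030}{- \frac{32209589}{59}} = 7484030 \left(- \frac{59}{32209589}\right) = - \frac{441557770}{32209589}$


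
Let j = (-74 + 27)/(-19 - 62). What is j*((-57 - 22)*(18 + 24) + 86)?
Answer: -151904/81 ≈ -1875.4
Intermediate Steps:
j = 47/81 (j = -47/(-81) = -47*(-1/81) = 47/81 ≈ 0.58025)
j*((-57 - 22)*(18 + 24) + 86) = 47*((-57 - 22)*(18 + 24) + 86)/81 = 47*(-79*42 + 86)/81 = 47*(-3318 + 86)/81 = (47/81)*(-3232) = -151904/81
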